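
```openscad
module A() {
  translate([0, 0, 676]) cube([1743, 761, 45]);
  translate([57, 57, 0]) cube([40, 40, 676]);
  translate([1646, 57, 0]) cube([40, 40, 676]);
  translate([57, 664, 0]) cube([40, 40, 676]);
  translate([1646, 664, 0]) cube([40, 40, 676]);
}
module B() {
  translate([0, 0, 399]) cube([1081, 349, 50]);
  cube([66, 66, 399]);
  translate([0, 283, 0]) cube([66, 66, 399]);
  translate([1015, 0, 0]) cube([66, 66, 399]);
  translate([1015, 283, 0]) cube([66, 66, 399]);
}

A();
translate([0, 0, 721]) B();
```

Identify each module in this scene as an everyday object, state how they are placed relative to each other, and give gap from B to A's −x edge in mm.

The bench's min-x is at 0; the table's min-x is 0; gap = 0 mm.

A is a table. B is a bench. The bench is on top of the table. The gap from the bench to the table's −x edge is 0 mm.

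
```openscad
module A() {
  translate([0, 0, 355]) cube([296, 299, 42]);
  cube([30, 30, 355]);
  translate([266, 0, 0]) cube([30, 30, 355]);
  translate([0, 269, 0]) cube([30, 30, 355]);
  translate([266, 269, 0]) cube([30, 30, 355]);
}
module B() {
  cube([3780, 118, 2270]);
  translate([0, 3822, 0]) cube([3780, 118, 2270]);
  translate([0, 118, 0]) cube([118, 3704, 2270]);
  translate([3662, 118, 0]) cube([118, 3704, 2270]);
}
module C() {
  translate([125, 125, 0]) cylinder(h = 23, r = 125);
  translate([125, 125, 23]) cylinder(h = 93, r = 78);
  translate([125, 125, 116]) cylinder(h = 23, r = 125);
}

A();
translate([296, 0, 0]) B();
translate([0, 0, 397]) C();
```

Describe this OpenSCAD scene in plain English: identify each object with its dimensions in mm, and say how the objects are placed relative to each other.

A is a four-legged stool. The seat is 296×299 mm, 42 mm thick, top at z = 397 mm. It stands on four square legs, each 30×30 mm in cross-section, from z = 0 to the seat underside, each flush with a corner of the seat.

B is the wall frame of a small rectangular building: four walls, each 2270 mm tall and 118 mm thick, enclosing a footprint 3780 mm (x) by 3940 mm (y) outside-to-outside, with no floor or roof. The front and back walls (the −y and +y sides) span the full width; the two side walls fit between them.

C is a spool: two coaxial disc flanges of radius 125 mm and thickness 23 mm, joined by a core cylinder of radius 78 mm and height 93 mm. The lower flange rests on z = 0 and the three cylinders share a vertical axis.

The house frame is against the stool's +x side, with their −y faces flush. The spool is on top of the stool.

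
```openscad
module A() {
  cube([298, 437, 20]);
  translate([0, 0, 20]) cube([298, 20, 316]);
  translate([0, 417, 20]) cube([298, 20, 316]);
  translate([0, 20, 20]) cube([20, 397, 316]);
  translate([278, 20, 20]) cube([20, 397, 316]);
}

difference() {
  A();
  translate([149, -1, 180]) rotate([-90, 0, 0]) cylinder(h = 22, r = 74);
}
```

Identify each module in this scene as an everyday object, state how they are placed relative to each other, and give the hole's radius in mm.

The subtracted cylinder has r = 74 mm.

A is an open box. The open box has a circular hole through its front wall. The hole's radius is 74 mm.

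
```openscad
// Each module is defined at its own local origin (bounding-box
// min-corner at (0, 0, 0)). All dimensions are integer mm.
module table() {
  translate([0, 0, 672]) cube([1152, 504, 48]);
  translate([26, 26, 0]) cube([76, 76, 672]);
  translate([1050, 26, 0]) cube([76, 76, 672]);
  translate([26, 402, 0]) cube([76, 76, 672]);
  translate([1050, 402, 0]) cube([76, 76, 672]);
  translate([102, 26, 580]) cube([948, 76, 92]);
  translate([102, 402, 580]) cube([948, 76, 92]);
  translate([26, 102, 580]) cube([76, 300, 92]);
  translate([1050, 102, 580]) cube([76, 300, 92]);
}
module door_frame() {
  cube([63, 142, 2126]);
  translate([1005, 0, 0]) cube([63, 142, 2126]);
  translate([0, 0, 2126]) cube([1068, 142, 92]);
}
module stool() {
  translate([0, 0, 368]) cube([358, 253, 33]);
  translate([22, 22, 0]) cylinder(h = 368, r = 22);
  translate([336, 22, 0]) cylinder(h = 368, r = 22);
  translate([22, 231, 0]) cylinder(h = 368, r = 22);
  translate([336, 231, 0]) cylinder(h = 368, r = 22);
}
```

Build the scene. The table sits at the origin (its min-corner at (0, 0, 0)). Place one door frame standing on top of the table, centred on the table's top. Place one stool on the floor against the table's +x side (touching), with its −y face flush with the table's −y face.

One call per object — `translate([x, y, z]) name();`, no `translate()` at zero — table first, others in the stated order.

table();
translate([42, 181, 720]) door_frame();
translate([1152, 0, 0]) stool();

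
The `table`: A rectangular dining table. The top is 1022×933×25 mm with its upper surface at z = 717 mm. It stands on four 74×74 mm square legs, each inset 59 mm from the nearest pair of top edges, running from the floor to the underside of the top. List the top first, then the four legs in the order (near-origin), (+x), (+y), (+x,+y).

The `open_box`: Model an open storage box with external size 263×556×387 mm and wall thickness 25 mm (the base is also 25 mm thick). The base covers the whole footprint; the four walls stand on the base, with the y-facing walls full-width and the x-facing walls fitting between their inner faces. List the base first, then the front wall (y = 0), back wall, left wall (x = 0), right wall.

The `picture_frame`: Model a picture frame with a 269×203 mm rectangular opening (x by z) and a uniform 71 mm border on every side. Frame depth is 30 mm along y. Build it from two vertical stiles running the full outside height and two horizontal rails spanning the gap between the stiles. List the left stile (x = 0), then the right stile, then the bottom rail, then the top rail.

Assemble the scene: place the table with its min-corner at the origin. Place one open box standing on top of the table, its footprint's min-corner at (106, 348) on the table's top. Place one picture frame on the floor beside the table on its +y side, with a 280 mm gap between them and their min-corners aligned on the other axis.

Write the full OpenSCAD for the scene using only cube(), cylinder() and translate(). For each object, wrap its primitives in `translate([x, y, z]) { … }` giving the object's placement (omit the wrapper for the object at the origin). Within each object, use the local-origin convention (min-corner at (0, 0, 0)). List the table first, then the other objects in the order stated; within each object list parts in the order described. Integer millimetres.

translate([0, 0, 692]) cube([1022, 933, 25]);
translate([59, 59, 0]) cube([74, 74, 692]);
translate([889, 59, 0]) cube([74, 74, 692]);
translate([59, 800, 0]) cube([74, 74, 692]);
translate([889, 800, 0]) cube([74, 74, 692]);
translate([106, 348, 717]) {
  cube([263, 556, 25]);
  translate([0, 0, 25]) cube([263, 25, 362]);
  translate([0, 531, 25]) cube([263, 25, 362]);
  translate([0, 25, 25]) cube([25, 506, 362]);
  translate([238, 25, 25]) cube([25, 506, 362]);
}
translate([0, 1213, 0]) {
  cube([71, 30, 345]);
  translate([340, 0, 0]) cube([71, 30, 345]);
  translate([71, 0, 0]) cube([269, 30, 71]);
  translate([71, 0, 274]) cube([269, 30, 71]);
}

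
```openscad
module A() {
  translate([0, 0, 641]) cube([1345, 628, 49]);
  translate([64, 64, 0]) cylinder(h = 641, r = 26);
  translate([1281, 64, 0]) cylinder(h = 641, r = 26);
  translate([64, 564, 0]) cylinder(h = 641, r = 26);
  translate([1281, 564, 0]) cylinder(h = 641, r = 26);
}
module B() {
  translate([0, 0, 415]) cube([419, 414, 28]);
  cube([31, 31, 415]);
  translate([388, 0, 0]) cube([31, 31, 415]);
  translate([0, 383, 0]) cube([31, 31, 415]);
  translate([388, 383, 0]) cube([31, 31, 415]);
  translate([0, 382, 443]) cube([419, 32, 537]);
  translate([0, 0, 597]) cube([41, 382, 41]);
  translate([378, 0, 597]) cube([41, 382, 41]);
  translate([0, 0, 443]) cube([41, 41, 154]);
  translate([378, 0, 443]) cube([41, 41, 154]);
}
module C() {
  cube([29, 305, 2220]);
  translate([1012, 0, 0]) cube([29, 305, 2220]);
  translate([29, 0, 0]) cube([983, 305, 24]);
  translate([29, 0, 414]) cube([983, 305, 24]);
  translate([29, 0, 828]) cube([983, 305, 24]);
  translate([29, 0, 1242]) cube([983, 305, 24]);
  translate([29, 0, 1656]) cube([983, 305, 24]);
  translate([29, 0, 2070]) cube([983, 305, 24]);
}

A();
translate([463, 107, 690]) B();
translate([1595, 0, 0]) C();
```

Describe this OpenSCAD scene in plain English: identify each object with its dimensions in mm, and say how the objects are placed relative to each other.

A is a table: top 1345 mm (x) × 628 mm (y), 49 mm thick, upper face at z = 690 mm, on four round legs of 52 mm diameter, each leg's bounding box inset 38 mm from the nearest pair of top edges, running from z = 0 to the bottom of the top.

B is a chair: 419×414 mm seat, 28 mm thick, top at z = 443 mm, on four 31 mm square corner legs flush with the seat edges. A 32 mm thick backrest slab spans the full seat width, extending 537 mm above the seat top, its back face flush with the seat's +y edge. Two armrests of 41×41 mm section run along each side from the seat's front edge to the front of the backrest, top faces 195 mm above the seat top and outer faces flush with the seat's x-edges; a 41×41 mm post under the front of each armrest stands on the seat at the front corner.

C is an open bookshelf. Two side panels, each 29 mm thick, 305 mm deep and 2220 mm tall, stand 1041 mm apart (outside-to-outside). Between them sit 6 shelves, each 24 mm thick and 305 mm deep, spanning the full gap between the sides. The bottom shelf rests on the floor (its underside at z = 0) and the clear gap between one shelf's top and the next shelf's underside is 390 mm.

The chair is on top of the table, centred. The bookshelf is on the floor beside the table on its +x side.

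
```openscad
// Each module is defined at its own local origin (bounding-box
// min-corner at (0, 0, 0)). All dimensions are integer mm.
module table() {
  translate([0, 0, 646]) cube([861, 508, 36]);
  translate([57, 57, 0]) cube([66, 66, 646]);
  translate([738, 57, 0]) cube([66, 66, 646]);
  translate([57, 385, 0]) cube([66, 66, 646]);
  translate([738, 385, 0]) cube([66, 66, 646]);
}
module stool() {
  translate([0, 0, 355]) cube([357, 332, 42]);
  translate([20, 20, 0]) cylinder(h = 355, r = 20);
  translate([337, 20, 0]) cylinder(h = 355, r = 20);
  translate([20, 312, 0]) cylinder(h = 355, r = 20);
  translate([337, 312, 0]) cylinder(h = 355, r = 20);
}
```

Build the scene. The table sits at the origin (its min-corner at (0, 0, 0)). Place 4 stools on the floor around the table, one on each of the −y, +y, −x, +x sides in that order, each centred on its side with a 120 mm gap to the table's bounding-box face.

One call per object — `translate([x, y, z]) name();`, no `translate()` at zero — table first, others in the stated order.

table();
translate([252, -452, 0]) stool();
translate([252, 628, 0]) stool();
translate([-477, 88, 0]) stool();
translate([981, 88, 0]) stool();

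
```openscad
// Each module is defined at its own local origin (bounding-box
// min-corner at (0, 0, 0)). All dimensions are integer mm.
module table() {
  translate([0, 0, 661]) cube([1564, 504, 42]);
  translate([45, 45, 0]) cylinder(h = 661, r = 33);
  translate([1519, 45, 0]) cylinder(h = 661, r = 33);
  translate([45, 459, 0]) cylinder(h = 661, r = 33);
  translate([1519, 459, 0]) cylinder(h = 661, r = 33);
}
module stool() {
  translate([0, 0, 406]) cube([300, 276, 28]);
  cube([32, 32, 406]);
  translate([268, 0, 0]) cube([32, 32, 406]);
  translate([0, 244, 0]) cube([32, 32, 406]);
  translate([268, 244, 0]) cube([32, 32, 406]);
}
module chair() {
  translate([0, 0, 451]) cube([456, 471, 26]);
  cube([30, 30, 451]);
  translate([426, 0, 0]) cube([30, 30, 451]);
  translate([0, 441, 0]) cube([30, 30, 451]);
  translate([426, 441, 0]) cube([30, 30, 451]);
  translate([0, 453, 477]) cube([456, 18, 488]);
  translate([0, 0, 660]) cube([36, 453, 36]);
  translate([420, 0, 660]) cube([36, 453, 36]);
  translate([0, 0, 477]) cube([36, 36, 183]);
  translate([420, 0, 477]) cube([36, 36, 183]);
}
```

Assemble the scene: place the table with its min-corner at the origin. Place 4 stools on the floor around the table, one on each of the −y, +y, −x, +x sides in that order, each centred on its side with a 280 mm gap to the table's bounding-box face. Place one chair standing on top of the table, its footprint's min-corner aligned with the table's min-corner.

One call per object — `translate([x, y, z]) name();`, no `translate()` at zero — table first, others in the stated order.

table();
translate([632, -556, 0]) stool();
translate([632, 784, 0]) stool();
translate([-580, 114, 0]) stool();
translate([1844, 114, 0]) stool();
translate([0, 0, 703]) chair();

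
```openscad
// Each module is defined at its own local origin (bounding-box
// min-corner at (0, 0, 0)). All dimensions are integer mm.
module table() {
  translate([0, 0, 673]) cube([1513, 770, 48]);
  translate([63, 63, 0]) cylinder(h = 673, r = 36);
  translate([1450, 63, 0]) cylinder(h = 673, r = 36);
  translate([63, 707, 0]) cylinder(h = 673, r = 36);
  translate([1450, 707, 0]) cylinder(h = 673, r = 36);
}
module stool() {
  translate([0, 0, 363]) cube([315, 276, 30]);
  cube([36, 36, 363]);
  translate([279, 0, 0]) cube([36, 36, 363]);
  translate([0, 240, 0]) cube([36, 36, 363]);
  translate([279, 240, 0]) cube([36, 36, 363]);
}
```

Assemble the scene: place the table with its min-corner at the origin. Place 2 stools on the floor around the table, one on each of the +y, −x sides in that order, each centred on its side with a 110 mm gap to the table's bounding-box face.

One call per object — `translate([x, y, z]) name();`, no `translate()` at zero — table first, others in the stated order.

table();
translate([599, 880, 0]) stool();
translate([-425, 247, 0]) stool();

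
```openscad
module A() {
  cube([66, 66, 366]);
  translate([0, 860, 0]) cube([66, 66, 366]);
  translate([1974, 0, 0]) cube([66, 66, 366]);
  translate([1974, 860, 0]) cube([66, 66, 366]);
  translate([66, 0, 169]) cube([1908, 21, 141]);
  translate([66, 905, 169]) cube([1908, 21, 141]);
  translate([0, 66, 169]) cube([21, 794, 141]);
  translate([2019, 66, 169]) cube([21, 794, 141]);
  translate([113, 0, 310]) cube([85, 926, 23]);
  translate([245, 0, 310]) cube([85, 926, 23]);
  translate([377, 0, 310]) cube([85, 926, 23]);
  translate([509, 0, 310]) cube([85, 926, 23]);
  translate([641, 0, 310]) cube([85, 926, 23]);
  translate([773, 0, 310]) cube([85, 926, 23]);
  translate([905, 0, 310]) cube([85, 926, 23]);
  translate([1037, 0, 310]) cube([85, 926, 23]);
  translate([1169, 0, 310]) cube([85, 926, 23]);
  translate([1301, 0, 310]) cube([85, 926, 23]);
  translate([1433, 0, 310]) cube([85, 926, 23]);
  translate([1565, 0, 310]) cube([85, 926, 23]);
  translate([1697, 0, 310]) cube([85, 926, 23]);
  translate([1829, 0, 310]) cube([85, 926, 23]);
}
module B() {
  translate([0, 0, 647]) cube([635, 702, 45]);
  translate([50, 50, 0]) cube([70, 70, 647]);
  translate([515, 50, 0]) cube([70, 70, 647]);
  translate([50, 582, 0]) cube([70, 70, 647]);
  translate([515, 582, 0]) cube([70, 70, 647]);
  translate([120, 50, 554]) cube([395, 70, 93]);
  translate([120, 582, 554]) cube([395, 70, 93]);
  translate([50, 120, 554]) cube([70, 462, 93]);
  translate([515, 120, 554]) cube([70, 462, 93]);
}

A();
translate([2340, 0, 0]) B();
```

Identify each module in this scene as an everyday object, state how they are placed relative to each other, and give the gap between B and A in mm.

A is a bed frame. B is a table. The table is on the floor beside the bed frame on its +x side. The gap between the table and the bed frame is 300 mm.

The table's nearest face is 300 mm from the bed frame's +x face.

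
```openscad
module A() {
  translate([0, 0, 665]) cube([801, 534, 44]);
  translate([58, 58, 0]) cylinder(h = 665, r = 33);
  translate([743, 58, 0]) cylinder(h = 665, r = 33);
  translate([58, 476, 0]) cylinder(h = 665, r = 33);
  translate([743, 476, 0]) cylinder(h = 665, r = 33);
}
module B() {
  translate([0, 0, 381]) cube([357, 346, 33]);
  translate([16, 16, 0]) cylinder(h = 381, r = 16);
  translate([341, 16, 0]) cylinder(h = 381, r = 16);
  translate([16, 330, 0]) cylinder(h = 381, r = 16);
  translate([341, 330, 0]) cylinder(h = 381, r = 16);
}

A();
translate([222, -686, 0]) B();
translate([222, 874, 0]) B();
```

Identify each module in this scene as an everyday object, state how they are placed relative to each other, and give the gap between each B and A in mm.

A is a table. B is a stool. Two stools sit around the table at the −y, +y sides. The gap between each stool and the table is 340 mm.

Each stool's nearest face is 340 mm from the table's bounding box.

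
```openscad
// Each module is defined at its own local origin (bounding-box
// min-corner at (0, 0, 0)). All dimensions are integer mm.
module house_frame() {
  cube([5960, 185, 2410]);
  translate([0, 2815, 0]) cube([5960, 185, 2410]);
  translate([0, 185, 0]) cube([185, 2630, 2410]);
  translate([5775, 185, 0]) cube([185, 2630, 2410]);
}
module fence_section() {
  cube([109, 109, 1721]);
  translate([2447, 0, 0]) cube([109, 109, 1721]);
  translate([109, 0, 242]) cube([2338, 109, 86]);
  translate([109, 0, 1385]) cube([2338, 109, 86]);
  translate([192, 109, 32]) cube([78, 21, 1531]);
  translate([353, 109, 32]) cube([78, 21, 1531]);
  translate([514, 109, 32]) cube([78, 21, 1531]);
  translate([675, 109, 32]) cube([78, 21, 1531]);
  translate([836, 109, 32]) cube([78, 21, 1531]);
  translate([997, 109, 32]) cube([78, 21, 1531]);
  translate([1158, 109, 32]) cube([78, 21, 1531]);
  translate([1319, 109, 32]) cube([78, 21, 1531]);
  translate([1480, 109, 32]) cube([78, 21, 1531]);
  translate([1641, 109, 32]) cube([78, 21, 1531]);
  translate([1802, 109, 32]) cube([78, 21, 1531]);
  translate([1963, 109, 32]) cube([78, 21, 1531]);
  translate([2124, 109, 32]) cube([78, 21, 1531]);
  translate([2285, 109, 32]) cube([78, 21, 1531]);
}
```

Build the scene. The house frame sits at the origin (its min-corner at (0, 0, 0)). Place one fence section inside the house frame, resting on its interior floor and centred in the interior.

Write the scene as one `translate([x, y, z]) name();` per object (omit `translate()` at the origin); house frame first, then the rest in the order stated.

house_frame();
translate([1702, 1435, 0]) fence_section();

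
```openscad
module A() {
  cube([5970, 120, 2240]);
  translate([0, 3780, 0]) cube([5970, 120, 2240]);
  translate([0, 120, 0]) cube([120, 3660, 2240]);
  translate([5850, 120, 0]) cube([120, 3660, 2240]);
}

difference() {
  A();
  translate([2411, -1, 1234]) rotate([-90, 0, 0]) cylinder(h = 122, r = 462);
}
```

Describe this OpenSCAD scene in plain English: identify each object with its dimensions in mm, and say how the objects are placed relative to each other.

A is the wall frame of a small rectangular building: four walls, each 2240 mm tall and 120 mm thick, enclosing a footprint 5970 mm (x) by 3900 mm (y) outside-to-outside, with no floor or roof. The front and back walls (the −y and +y sides) span the full width; the two side walls fit between them.

The house frame has a circular hole of radius 462 mm through its front wall, centred at (x = 2411, z = 1234).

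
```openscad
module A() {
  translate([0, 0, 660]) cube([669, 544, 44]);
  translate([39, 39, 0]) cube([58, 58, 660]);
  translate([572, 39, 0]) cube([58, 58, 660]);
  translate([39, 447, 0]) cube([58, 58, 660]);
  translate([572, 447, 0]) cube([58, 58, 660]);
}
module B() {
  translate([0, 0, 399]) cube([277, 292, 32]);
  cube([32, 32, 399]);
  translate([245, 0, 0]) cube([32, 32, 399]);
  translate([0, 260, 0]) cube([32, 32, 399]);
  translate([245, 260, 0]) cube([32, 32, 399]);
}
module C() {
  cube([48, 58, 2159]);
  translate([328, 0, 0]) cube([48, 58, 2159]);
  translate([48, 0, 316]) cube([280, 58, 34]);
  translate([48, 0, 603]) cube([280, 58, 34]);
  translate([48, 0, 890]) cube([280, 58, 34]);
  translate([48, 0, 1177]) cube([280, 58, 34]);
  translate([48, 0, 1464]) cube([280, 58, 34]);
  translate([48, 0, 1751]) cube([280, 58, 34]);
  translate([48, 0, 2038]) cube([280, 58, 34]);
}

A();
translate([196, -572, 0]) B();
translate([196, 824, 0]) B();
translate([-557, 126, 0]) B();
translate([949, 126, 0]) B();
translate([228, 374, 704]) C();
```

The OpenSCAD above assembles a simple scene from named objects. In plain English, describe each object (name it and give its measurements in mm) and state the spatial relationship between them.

A is a table with a 669×544 mm rectangular top, 44 mm thick, top surface at z = 704 mm, supported by four 58×58 mm square legs, each inset 39 mm from the nearest pair of top edges, running from the floor.

B is a four-legged stool. The seat is 277×292 mm, 32 mm thick, top at z = 431 mm. It stands on four square legs, each 32×32 mm in cross-section, from z = 0 to the seat underside, each flush with a corner of the seat.

C is a wooden ladder with two side rails of 48×58 mm section and 2159 mm height, set 376 mm apart overall. Between them run 7 rectangular rungs (58 mm deep, 34 mm thick), front faces flush with the rails' −y face. The bottom of the first rung is 316 mm above the floor and each subsequent rung is 287 mm higher than the one below.

Four stools sit around the table at the −y, +y, −x, +x sides. The ladder is on top of the table.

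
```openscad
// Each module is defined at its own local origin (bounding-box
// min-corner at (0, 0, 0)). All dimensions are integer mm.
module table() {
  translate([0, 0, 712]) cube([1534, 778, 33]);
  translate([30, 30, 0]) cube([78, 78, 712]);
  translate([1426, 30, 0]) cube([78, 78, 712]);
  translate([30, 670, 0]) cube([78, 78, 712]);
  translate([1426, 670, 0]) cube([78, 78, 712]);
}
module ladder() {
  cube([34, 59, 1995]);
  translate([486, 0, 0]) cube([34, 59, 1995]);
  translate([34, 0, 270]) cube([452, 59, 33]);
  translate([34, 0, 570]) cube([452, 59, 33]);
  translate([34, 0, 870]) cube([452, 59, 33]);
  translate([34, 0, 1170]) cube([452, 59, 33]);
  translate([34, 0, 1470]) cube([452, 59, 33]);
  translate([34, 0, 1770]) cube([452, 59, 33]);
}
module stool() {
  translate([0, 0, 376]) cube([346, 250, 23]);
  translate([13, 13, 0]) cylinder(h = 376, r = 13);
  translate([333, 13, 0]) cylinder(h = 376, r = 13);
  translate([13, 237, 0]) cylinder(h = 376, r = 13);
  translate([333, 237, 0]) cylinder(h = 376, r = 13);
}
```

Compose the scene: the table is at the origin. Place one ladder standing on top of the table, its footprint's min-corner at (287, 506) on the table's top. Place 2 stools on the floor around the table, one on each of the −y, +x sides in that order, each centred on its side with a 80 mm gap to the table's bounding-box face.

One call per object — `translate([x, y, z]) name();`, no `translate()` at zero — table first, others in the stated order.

table();
translate([287, 506, 745]) ladder();
translate([594, -330, 0]) stool();
translate([1614, 264, 0]) stool();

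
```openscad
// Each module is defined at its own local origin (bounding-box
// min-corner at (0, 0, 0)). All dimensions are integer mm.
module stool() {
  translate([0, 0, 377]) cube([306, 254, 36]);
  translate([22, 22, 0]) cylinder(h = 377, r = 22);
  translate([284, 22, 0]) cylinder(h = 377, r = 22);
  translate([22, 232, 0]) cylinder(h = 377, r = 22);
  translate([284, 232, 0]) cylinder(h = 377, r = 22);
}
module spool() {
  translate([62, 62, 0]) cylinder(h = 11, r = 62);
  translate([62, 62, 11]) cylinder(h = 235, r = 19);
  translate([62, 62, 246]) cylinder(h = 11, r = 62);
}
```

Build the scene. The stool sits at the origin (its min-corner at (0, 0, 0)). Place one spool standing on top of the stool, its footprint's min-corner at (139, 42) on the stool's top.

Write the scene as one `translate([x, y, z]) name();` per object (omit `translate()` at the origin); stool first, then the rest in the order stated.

stool();
translate([139, 42, 413]) spool();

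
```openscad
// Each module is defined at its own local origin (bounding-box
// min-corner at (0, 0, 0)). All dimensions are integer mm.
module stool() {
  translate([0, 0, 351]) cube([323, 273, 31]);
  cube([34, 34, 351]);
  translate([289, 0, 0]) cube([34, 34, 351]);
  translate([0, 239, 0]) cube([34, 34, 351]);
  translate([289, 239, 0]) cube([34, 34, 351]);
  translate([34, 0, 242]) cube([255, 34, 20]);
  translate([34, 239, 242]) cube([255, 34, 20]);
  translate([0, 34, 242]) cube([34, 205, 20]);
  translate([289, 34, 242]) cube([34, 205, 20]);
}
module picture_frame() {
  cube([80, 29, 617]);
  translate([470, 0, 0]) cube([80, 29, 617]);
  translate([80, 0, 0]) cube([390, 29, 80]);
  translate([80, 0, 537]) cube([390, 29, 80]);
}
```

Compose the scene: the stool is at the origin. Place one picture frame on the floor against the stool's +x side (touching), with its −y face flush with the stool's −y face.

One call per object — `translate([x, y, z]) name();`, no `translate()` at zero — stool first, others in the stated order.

stool();
translate([323, 0, 0]) picture_frame();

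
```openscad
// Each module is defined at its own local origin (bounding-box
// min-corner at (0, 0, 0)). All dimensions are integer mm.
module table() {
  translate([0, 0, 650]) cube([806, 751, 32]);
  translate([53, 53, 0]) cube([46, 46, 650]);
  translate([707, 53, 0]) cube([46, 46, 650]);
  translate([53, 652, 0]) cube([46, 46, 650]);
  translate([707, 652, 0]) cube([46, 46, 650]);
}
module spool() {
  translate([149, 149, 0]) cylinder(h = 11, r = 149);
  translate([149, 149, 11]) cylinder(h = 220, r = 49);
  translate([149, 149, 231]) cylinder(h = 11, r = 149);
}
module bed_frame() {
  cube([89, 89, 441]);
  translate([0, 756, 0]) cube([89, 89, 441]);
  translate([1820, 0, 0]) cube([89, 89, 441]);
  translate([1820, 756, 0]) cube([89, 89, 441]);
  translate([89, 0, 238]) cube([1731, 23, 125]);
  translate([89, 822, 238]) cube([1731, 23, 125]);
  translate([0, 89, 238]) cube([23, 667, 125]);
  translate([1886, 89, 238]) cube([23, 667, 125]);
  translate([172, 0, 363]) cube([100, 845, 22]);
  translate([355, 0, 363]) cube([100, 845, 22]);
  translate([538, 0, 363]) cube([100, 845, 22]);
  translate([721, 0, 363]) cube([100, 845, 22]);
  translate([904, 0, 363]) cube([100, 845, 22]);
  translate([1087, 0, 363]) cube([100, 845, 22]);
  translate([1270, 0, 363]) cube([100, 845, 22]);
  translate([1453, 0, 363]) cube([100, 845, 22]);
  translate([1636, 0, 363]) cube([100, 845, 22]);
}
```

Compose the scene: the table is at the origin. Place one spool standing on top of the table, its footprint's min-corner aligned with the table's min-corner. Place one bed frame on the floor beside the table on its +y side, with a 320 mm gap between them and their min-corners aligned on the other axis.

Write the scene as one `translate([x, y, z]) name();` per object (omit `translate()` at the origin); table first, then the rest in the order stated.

table();
translate([0, 0, 682]) spool();
translate([0, 1071, 0]) bed_frame();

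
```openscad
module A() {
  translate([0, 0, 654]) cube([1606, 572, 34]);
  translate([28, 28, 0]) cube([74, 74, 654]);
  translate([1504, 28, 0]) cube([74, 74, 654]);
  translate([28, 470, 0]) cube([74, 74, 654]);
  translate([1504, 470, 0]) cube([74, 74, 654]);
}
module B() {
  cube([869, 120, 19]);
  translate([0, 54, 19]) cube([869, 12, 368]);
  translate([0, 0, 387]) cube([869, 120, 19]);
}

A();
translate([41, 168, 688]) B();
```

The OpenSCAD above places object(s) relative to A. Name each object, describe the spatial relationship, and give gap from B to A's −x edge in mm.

The I-beam's min-x is at 41; the table's min-x is 0; gap = 41 mm.

A is a table. B is an I-beam. The I-beam is on top of the table. The gap from the I-beam to the table's −x edge is 41 mm.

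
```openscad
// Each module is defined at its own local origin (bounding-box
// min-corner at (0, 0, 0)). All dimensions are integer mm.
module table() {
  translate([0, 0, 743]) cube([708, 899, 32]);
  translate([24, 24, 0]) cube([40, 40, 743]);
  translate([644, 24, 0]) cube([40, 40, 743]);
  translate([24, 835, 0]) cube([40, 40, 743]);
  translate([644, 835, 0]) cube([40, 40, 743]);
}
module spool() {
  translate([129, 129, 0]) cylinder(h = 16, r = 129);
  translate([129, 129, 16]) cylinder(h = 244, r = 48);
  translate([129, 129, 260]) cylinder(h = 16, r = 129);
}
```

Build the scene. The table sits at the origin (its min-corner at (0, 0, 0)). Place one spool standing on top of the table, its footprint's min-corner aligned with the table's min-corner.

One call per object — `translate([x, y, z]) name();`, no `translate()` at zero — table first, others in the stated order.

table();
translate([0, 0, 775]) spool();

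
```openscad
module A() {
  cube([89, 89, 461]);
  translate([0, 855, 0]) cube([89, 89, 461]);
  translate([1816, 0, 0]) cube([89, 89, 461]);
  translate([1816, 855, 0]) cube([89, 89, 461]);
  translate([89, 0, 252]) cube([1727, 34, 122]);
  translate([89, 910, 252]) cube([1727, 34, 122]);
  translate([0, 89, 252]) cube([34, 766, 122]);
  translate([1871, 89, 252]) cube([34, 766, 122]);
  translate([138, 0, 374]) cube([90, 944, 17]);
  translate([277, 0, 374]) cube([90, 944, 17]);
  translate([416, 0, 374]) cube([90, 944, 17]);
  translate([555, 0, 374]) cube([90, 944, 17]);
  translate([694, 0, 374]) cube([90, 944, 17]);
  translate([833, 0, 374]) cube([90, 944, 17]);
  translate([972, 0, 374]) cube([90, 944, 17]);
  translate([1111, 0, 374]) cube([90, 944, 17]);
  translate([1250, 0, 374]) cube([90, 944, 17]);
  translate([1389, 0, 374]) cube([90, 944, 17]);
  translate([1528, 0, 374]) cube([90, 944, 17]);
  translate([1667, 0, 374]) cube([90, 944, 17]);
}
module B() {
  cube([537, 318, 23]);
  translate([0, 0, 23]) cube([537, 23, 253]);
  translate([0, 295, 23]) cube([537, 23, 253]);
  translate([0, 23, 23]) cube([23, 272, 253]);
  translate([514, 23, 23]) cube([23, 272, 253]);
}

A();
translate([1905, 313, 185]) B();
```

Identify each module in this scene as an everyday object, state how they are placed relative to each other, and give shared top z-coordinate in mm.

Both tops at z = 461 mm.

A is a bed frame. B is an open box. The open box is beside the bed frame with their tops flush at z = 461. The shared top z-coordinate is 461 mm.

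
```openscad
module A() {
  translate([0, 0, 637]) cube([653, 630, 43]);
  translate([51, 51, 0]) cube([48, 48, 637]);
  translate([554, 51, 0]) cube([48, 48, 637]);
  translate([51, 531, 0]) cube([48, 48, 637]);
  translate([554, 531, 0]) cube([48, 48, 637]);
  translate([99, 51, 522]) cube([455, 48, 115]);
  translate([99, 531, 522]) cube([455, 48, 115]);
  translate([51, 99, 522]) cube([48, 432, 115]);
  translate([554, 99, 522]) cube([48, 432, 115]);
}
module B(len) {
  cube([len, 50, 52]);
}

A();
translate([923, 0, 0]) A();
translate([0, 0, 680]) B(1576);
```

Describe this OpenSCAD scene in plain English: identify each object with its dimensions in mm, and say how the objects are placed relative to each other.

A is a table: top 653 mm (x) × 630 mm (y), 43 mm thick, upper face at z = 680 mm, on four 48×48 mm square legs, each inset 51 mm from the nearest pair of top edges, running from z = 0 to the bottom of the top. Four apron rails, 48 mm thick and 115 mm tall, run between adjacent legs with their top edges flush with the underside of the top and their outer faces flush with the legs' outer faces.

B is a rectangular beam 1576 mm long (x), 50 mm deep (y), 52 mm thick (z).

The beam spans the tops of two tables placed 270 mm apart, resting at z = 680 mm.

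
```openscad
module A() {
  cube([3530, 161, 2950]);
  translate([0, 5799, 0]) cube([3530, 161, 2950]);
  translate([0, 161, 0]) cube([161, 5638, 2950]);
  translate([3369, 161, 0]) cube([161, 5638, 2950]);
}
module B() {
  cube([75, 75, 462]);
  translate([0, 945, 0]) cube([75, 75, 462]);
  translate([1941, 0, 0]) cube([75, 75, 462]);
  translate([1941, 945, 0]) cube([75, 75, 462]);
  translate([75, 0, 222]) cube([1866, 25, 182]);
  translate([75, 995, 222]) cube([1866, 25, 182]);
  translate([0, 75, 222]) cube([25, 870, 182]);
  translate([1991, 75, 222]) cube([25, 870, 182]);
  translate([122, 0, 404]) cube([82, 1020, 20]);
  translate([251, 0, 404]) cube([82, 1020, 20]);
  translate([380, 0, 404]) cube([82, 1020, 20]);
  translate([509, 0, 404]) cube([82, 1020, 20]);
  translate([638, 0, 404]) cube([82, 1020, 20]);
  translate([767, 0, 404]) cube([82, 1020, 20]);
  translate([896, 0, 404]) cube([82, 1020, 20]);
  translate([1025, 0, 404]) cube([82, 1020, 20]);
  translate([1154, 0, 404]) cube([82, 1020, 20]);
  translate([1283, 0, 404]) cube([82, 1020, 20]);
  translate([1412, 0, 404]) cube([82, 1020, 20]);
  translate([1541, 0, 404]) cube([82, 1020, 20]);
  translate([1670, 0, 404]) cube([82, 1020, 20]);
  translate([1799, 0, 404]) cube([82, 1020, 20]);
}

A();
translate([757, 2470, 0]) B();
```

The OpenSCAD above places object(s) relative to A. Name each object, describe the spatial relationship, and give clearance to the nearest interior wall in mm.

A is a house frame. B is a bed frame. The bed frame sits inside the house frame, centred. The clearance to the nearest interior wall is 596 mm.

Clearances: x = 596, y = 2309; minimum 596 mm.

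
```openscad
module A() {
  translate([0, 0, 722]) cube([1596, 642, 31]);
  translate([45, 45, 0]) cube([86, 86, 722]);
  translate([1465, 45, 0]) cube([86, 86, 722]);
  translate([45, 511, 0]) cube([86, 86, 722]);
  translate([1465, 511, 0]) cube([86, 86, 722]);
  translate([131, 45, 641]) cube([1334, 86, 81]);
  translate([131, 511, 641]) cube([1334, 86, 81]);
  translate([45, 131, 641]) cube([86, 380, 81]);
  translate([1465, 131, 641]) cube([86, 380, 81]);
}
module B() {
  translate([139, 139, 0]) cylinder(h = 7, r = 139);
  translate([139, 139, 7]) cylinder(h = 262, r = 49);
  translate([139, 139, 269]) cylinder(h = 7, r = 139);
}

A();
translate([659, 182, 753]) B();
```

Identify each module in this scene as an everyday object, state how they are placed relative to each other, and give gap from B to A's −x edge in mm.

The spool's min-x is at 659; the table's min-x is 0; gap = 659 mm.

A is a table. B is a spool. The spool is on top of the table, centred. The gap from the spool to the table's −x edge is 659 mm.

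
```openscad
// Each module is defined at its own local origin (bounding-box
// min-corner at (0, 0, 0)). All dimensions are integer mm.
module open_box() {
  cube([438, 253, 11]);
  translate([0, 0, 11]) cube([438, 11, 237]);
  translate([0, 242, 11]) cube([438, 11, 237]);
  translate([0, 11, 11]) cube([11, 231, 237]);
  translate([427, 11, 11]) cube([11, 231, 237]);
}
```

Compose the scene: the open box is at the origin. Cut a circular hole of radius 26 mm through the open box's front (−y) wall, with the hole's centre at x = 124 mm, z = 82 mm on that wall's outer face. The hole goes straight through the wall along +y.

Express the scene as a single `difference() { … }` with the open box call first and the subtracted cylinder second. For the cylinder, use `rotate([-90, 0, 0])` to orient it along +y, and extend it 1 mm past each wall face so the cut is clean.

difference() {
  open_box();
  translate([124, -1, 82]) rotate([-90, 0, 0]) cylinder(h = 13, r = 26);
}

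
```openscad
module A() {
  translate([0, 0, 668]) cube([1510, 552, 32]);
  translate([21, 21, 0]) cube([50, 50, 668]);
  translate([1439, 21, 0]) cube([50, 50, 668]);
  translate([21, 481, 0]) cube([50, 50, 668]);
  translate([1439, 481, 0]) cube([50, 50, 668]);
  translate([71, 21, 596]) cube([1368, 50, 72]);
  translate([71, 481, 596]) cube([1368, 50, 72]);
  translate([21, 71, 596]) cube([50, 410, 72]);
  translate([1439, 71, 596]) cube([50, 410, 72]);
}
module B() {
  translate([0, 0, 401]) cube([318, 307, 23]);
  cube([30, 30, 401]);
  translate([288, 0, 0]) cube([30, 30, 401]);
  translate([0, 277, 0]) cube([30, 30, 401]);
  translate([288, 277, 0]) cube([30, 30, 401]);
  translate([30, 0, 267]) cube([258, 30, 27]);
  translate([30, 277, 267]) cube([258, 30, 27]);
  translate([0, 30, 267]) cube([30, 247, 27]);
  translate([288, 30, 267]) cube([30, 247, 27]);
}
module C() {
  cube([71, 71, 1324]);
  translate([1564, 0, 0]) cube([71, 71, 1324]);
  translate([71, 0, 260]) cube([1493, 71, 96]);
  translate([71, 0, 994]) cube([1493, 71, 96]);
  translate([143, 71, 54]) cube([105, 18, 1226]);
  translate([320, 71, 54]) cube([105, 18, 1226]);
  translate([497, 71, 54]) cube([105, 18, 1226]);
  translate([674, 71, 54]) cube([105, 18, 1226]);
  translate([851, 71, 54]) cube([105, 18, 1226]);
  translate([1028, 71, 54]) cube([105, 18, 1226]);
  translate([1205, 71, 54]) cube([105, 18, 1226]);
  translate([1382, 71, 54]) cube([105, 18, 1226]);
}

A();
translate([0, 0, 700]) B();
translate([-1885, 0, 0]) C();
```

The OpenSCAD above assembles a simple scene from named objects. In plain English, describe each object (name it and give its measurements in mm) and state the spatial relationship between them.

A is a table with a 1510×552 mm rectangular top, 32 mm thick, top surface at z = 700 mm, supported by four 50×50 mm square legs, each inset 21 mm from the nearest pair of top edges, running from the floor. Four apron rails, 50 mm thick and 72 mm tall, run between adjacent legs with their top edges flush with the underside of the top and their outer faces flush with the legs' outer faces.

B is a four-legged stool. The seat is a 318×307×23 mm slab whose top surface is at z = 424 mm; four square legs, each 30×30 mm in cross-section, run from the floor (z = 0) to the underside of the seat, each flush with a corner of the seat. Four stretchers, 30 mm wide and 27 mm tall, connect adjacent legs with their undersides at z = 267 mm, each running between the inner faces of the legs it joins and aligned with the legs' outer faces on the other axis.

C is a fence section. Two 71×71 mm posts, 1324 mm tall, stand on the floor with a clear span of 1493 mm between their inner faces. Two horizontal rails of 71×96 mm section span the gap between the posts with their undersides at z = 260 mm and z = 994 mm, flush with the posts' −y face. 8 pickets, each 105 mm wide, 18 mm thick and 1226 mm tall, are fixed to the +y face of the rails with their bottoms at z = 54 mm, evenly spaced across the span with equal gaps (rounded down to the nearest mm) at the −x end and between each pair — any rounding remainder accumulates at the +x end.

The stool is on top of the table. The fence section is on the floor beside the table on its −x side.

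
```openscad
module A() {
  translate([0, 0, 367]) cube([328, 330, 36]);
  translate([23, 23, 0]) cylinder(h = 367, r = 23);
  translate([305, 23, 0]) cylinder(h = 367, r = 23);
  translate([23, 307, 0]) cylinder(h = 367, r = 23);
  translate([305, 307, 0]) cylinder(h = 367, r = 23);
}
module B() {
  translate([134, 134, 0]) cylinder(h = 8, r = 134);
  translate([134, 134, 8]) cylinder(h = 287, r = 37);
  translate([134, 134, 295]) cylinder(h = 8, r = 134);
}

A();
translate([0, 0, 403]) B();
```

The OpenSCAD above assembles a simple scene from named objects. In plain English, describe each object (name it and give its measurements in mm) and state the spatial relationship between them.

A is a four-legged stool. The seat is a 328×330×36 mm slab whose top surface is at z = 403 mm; four round legs, each 46 mm in diameter, run from the floor (z = 0) to the underside of the seat, each leg's axis is inset half a diameter from the nearest pair of seat edges (so the leg's bounding box is flush with the corner).

B is a spool: two coaxial disc flanges of radius 134 mm and thickness 8 mm, joined by a core cylinder of radius 37 mm and height 287 mm. The lower flange rests on z = 0 and the three cylinders share a vertical axis.

The spool is on top of the stool.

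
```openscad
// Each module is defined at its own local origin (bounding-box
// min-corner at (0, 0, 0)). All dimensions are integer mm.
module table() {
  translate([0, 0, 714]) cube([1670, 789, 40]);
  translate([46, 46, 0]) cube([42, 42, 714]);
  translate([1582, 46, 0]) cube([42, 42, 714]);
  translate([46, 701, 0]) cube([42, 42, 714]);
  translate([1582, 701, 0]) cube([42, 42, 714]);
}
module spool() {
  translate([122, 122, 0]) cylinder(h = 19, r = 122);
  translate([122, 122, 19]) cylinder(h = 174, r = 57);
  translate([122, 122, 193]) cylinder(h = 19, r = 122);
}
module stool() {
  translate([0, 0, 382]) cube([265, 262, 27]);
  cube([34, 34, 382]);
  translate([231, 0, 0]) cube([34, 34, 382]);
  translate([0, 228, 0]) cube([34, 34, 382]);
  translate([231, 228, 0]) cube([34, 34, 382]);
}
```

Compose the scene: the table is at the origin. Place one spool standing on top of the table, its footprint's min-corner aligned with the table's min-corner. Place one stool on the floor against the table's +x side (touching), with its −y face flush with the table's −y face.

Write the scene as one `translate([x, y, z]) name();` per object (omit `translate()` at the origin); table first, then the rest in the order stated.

table();
translate([0, 0, 754]) spool();
translate([1670, 0, 0]) stool();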